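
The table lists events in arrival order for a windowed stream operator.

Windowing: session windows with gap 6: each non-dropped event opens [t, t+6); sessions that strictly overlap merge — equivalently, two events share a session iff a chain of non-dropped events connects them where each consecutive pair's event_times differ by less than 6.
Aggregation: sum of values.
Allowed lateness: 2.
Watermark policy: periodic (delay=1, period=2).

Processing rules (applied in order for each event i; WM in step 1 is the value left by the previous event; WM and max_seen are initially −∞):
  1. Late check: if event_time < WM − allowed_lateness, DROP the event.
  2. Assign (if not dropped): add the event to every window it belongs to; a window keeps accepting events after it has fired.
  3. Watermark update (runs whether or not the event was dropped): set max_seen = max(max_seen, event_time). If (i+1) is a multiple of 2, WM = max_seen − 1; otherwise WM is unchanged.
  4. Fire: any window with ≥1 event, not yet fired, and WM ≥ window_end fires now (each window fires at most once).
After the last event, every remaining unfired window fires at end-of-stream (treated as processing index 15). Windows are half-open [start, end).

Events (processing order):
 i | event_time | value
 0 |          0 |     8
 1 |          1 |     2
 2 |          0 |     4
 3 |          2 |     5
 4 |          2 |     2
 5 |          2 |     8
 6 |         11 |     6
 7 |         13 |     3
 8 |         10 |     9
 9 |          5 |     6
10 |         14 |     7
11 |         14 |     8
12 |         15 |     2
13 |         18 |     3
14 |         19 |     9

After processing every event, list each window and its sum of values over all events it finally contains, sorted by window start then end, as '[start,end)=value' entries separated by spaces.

i=0 t=0 v=8: → [0,6); WM=−∞
i=1 t=1 v=2: → [0,7); WM=0
i=2 t=0 v=4: → [0,7); WM=0
i=3 t=2 v=5: → [0,8); WM=1
i=4 t=2 v=2: → [0,8); WM=1
i=5 t=2 v=8: → [0,8); WM=1
i=6 t=11 v=6: → [11,17); WM=1
i=7 t=13 v=3: → [11,19); WM=12
i=8 t=10 v=9: → [10,19); WM=12
i=9 t=5 v=6: DROP (t<12-2); WM=12
i=10 t=14 v=7: → [10,20); WM=12
i=11 t=14 v=8: → [10,20); WM=13
i=12 t=15 v=2: → [10,21); WM=13
i=13 t=18 v=3: → [10,24); WM=17
i=14 t=19 v=9: → [10,25); WM=17

[0,8)=29 [10,25)=47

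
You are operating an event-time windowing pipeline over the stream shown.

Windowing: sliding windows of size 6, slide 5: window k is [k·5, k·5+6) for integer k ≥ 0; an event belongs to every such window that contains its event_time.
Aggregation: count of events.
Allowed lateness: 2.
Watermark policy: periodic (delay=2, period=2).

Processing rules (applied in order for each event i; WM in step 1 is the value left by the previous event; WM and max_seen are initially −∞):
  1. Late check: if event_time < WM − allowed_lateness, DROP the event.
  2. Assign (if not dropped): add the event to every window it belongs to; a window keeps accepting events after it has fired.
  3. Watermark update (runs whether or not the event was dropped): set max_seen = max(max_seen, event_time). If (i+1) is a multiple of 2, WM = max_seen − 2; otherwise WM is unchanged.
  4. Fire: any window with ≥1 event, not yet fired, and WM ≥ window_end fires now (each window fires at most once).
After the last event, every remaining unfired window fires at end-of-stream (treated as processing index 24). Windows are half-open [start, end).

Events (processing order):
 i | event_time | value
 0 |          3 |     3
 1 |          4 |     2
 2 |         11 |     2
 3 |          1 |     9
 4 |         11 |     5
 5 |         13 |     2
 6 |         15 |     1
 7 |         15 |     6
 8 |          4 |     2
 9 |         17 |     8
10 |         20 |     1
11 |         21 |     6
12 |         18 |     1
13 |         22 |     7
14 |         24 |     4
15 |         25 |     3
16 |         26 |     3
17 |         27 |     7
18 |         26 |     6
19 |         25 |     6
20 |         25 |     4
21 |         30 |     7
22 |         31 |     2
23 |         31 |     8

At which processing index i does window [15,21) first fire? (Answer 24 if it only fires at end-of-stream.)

i=0 t=3 v=3: → [0,6); WM=−∞
i=1 t=4 v=2: → [0,6); WM=2
i=2 t=11 v=2: → [10,16); WM=2
i=3 t=1 v=9: → [0,6); WM=9; [0,6) fires=3
i=4 t=11 v=5: → [10,16); WM=9
i=5 t=13 v=2: → [10,16); WM=11
i=6 t=15 v=1: → [15,21),[10,16); WM=11
i=7 t=15 v=6: → [15,21),[10,16); WM=13
i=8 t=4 v=2: DROP (t<13-2); WM=13
i=9 t=17 v=8: → [15,21); WM=15
i=10 t=20 v=1: → [20,26),[15,21); WM=15
i=11 t=21 v=6: → [20,26); WM=19; [10,16) fires=5
i=12 t=18 v=1: → [15,21); WM=19
i=13 t=22 v=7: → [20,26); WM=20
i=14 t=24 v=4: → [20,26); WM=20
i=15 t=25 v=3: → [25,31),[20,26); WM=23; [15,21) fires=5
i=16 t=26 v=3: → [25,31); WM=23
i=17 t=27 v=7: → [25,31); WM=25
i=18 t=26 v=6: → [25,31); WM=25
i=19 t=25 v=6: → [25,31),[20,26); WM=25
i=20 t=25 v=4: → [25,31),[20,26); WM=25
i=21 t=30 v=7: → [30,36),[25,31); WM=28; [20,26) fires=7
i=22 t=31 v=2: → [30,36); WM=28
i=23 t=31 v=8: → [30,36); WM=29

15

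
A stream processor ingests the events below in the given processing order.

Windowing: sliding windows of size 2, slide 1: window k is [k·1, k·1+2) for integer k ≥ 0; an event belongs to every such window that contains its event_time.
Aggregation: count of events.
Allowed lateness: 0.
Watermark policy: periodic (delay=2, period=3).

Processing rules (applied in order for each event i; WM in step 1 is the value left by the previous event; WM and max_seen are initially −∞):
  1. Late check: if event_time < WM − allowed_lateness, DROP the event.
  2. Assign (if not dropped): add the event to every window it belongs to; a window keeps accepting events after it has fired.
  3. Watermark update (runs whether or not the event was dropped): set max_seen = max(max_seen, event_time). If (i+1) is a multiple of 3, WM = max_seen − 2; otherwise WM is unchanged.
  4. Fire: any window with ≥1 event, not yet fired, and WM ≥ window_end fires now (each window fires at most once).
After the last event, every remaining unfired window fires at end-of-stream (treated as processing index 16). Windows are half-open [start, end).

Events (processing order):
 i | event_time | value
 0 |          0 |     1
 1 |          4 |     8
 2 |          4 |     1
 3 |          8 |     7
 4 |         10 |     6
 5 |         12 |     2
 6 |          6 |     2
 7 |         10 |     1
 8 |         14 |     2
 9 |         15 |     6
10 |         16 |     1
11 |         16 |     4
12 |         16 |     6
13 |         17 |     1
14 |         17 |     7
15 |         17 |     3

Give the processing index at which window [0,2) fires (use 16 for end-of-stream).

2

i=0 t=0 v=1: → [0,2); WM=−∞
i=1 t=4 v=8: → [4,6),[3,5); WM=−∞
i=2 t=4 v=1: → [4,6),[3,5); WM=2; [0,2) fires=1
i=3 t=8 v=7: → [8,10),[7,9); WM=2
i=4 t=10 v=6: → [10,12),[9,11); WM=2
i=5 t=12 v=2: → [12,14),[11,13); WM=10; [3,5) fires=2 [4,6) fires=2 [7,9) fires=1 [8,10) fires=1
i=6 t=6 v=2: DROP (t<10-0); WM=10
i=7 t=10 v=1: → [10,12),[9,11); WM=10
i=8 t=14 v=2: → [14,16),[13,15); WM=12; [9,11) fires=2 [10,12) fires=2
i=9 t=15 v=6: → [15,17),[14,16); WM=12
i=10 t=16 v=1: → [16,18),[15,17); WM=12
i=11 t=16 v=4: → [16,18),[15,17); WM=14; [11,13) fires=1 [12,14) fires=1
i=12 t=16 v=6: → [16,18),[15,17); WM=14
i=13 t=17 v=1: → [17,19),[16,18); WM=14
i=14 t=17 v=7: → [17,19),[16,18); WM=15; [13,15) fires=1
i=15 t=17 v=3: → [17,19),[16,18); WM=15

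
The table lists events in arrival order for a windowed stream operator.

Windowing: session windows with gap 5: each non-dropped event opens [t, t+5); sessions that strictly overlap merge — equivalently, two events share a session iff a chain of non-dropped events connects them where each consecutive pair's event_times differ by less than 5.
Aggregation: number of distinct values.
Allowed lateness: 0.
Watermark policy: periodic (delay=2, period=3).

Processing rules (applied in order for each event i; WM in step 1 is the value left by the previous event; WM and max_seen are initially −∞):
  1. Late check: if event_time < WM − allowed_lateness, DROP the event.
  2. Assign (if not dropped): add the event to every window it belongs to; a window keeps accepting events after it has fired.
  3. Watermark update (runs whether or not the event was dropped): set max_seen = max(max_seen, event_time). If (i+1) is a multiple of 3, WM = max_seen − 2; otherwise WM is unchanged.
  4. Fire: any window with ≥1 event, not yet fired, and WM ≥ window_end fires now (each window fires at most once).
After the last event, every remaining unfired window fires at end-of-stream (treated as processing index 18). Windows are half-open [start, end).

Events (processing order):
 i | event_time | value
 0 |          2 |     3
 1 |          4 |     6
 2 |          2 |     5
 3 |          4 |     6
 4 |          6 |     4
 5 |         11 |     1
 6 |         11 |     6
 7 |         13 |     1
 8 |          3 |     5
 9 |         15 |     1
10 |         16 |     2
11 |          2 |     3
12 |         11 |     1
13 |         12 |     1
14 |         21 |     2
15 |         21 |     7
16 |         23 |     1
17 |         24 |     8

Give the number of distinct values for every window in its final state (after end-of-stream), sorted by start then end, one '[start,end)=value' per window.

i=0 t=2 v=3: → [2,7); WM=−∞
i=1 t=4 v=6: → [2,9); WM=−∞
i=2 t=2 v=5: → [2,9); WM=2
i=3 t=4 v=6: → [2,9); WM=2
i=4 t=6 v=4: → [2,11); WM=2
i=5 t=11 v=1: → [11,16); WM=9
i=6 t=11 v=6: → [11,16); WM=9
i=7 t=13 v=1: → [11,18); WM=9
i=8 t=3 v=5: DROP (t<9-0); WM=11
i=9 t=15 v=1: → [11,20); WM=11
i=10 t=16 v=2: → [11,21); WM=11
i=11 t=2 v=3: DROP (t<11-0); WM=14
i=12 t=11 v=1: DROP (t<14-0); WM=14
i=13 t=12 v=1: DROP (t<14-0); WM=14
i=14 t=21 v=2: → [21,26); WM=19
i=15 t=21 v=7: → [21,26); WM=19
i=16 t=23 v=1: → [21,28); WM=19
i=17 t=24 v=8: → [21,29); WM=22

[2,11)=4 [11,21)=3 [21,29)=4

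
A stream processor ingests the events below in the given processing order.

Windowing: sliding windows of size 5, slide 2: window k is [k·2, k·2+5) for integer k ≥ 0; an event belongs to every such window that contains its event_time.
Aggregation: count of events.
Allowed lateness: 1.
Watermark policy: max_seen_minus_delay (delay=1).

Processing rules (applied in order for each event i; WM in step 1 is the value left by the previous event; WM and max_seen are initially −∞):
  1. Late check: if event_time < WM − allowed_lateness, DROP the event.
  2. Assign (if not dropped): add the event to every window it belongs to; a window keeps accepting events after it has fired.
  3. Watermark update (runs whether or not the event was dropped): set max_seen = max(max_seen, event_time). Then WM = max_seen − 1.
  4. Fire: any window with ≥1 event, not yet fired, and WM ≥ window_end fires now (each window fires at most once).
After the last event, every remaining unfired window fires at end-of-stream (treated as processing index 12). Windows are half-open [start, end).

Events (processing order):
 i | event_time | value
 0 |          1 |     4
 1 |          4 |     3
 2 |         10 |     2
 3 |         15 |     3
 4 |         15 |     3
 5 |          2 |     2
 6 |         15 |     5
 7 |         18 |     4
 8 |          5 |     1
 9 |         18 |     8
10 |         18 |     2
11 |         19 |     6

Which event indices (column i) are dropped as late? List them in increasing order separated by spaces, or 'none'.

i=0 t=1 v=4: → [0,5); WM=0
i=1 t=4 v=3: → [4,9),[2,7),[0,5); WM=3
i=2 t=10 v=2: → [10,15),[8,13),[6,11); WM=9; [0,5) fires=2 [2,7) fires=1 [4,9) fires=1
i=3 t=15 v=3: → [14,19),[12,17); WM=14; [6,11) fires=1 [8,13) fires=1
i=4 t=15 v=3: → [14,19),[12,17); WM=14
i=5 t=2 v=2: DROP (t<14-1); WM=14
i=6 t=15 v=5: → [14,19),[12,17); WM=14
i=7 t=18 v=4: → [18,23),[16,21),[14,19); WM=17; [10,15) fires=1 [12,17) fires=3
i=8 t=5 v=1: DROP (t<17-1); WM=17
i=9 t=18 v=8: → [18,23),[16,21),[14,19); WM=17
i=10 t=18 v=2: → [18,23),[16,21),[14,19); WM=17
i=11 t=19 v=6: → [18,23),[16,21); WM=18

5 8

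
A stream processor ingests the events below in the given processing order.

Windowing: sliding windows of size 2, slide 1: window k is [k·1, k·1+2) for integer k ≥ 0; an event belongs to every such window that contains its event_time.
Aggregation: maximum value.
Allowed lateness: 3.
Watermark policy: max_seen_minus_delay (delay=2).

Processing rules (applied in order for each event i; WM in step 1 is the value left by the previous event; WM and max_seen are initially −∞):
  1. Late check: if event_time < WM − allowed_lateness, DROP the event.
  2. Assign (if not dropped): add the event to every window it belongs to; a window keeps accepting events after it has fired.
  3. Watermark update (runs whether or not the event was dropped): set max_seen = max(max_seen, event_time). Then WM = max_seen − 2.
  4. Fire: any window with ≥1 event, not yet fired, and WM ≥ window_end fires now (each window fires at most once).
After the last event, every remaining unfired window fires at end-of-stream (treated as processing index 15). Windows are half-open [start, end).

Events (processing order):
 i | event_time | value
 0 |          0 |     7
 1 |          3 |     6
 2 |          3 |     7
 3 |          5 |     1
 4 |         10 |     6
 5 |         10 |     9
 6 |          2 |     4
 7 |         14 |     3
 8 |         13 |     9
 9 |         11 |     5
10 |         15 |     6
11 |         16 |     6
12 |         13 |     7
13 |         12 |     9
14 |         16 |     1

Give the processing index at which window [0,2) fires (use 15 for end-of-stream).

i=0 t=0 v=7: → [0,2); WM=-2
i=1 t=3 v=6: → [3,5),[2,4); WM=1
i=2 t=3 v=7: → [3,5),[2,4); WM=1
i=3 t=5 v=1: → [5,7),[4,6); WM=3; [0,2) fires=7
i=4 t=10 v=6: → [10,12),[9,11); WM=8; [2,4) fires=7 [3,5) fires=7 [4,6) fires=1 [5,7) fires=1
i=5 t=10 v=9: → [10,12),[9,11); WM=8
i=6 t=2 v=4: DROP (t<8-3); WM=8
i=7 t=14 v=3: → [14,16),[13,15); WM=12; [9,11) fires=9 [10,12) fires=9
i=8 t=13 v=9: → [13,15),[12,14); WM=12
i=9 t=11 v=5: → [11,13),[10,12); WM=12
i=10 t=15 v=6: → [15,17),[14,16); WM=13; [11,13) fires=5
i=11 t=16 v=6: → [16,18),[15,17); WM=14; [12,14) fires=9
i=12 t=13 v=7: → [13,15),[12,14); WM=14
i=13 t=12 v=9: → [12,14),[11,13); WM=14
i=14 t=16 v=1: → [16,18),[15,17); WM=14

3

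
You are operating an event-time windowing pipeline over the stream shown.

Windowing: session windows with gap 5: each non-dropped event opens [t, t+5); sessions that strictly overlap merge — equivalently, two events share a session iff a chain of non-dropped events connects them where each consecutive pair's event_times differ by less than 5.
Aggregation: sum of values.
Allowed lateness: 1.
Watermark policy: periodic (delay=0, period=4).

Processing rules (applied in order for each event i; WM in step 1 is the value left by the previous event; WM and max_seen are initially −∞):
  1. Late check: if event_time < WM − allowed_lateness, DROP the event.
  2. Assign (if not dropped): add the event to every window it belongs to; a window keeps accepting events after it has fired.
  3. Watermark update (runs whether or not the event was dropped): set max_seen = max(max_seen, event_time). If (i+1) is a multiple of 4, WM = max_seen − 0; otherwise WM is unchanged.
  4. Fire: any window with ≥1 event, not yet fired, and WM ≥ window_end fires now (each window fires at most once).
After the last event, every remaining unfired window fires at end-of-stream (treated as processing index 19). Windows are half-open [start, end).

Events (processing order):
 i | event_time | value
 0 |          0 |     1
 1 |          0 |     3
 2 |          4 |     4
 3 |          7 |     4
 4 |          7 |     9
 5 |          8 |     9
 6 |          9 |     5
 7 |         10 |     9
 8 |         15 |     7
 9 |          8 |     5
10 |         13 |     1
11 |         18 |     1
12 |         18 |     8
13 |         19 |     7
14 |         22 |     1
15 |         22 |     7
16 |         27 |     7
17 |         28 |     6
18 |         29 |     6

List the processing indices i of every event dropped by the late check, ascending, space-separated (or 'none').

i=0 t=0 v=1: → [0,5); WM=−∞
i=1 t=0 v=3: → [0,5); WM=−∞
i=2 t=4 v=4: → [0,9); WM=−∞
i=3 t=7 v=4: → [0,12); WM=7
i=4 t=7 v=9: → [0,12); WM=7
i=5 t=8 v=9: → [0,13); WM=7
i=6 t=9 v=5: → [0,14); WM=7
i=7 t=10 v=9: → [0,15); WM=10
i=8 t=15 v=7: → [15,20); WM=10
i=9 t=8 v=5: DROP (t<10-1); WM=10
i=10 t=13 v=1: → [0,20); WM=10
i=11 t=18 v=1: → [0,23); WM=18
i=12 t=18 v=8: → [0,23); WM=18
i=13 t=19 v=7: → [0,24); WM=18
i=14 t=22 v=1: → [0,27); WM=18
i=15 t=22 v=7: → [0,27); WM=22
i=16 t=27 v=7: → [27,32); WM=22
i=17 t=28 v=6: → [27,33); WM=22
i=18 t=29 v=6: → [27,34); WM=22

9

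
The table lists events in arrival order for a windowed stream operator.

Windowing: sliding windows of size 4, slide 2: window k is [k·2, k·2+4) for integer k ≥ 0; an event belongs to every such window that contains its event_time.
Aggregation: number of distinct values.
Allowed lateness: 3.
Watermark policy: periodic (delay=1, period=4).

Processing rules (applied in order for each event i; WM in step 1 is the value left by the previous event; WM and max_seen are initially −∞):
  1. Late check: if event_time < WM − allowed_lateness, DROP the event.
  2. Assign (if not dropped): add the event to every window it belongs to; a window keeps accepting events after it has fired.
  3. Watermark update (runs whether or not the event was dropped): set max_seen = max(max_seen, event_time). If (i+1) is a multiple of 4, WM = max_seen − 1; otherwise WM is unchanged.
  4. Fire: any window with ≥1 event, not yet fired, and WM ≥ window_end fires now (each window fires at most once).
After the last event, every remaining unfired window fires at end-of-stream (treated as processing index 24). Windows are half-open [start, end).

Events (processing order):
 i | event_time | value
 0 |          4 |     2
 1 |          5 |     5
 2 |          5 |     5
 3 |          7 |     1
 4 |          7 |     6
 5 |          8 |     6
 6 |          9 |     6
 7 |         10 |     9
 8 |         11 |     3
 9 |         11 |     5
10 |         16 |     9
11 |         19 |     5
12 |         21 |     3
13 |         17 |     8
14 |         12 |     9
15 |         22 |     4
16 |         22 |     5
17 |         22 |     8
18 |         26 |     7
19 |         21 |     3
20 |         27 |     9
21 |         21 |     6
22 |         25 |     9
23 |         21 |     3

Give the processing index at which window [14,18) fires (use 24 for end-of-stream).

i=0 t=4 v=2: → [4,8),[2,6); WM=−∞
i=1 t=5 v=5: → [4,8),[2,6); WM=−∞
i=2 t=5 v=5: → [4,8),[2,6); WM=−∞
i=3 t=7 v=1: → [6,10),[4,8); WM=6; [2,6) fires=2
i=4 t=7 v=6: → [6,10),[4,8); WM=6
i=5 t=8 v=6: → [8,12),[6,10); WM=6
i=6 t=9 v=6: → [8,12),[6,10); WM=6
i=7 t=10 v=9: → [10,14),[8,12); WM=9; [4,8) fires=4
i=8 t=11 v=3: → [10,14),[8,12); WM=9
i=9 t=11 v=5: → [10,14),[8,12); WM=9
i=10 t=16 v=9: → [16,20),[14,18); WM=9
i=11 t=19 v=5: → [18,22),[16,20); WM=18; [6,10) fires=2 [8,12) fires=4 [10,14) fires=3 [14,18) fires=1
i=12 t=21 v=3: → [20,24),[18,22); WM=18
i=13 t=17 v=8: → [16,20),[14,18); WM=18
i=14 t=12 v=9: DROP (t<18-3); WM=18
i=15 t=22 v=4: → [22,26),[20,24); WM=21; [16,20) fires=3
i=16 t=22 v=5: → [22,26),[20,24); WM=21
i=17 t=22 v=8: → [22,26),[20,24); WM=21
i=18 t=26 v=7: → [26,30),[24,28); WM=21
i=19 t=21 v=3: → [20,24),[18,22); WM=25; [18,22) fires=2 [20,24) fires=4
i=20 t=27 v=9: → [26,30),[24,28); WM=25
i=21 t=21 v=6: DROP (t<25-3); WM=25
i=22 t=25 v=9: → [24,28),[22,26); WM=25
i=23 t=21 v=3: DROP (t<25-3); WM=26; [22,26) fires=4

11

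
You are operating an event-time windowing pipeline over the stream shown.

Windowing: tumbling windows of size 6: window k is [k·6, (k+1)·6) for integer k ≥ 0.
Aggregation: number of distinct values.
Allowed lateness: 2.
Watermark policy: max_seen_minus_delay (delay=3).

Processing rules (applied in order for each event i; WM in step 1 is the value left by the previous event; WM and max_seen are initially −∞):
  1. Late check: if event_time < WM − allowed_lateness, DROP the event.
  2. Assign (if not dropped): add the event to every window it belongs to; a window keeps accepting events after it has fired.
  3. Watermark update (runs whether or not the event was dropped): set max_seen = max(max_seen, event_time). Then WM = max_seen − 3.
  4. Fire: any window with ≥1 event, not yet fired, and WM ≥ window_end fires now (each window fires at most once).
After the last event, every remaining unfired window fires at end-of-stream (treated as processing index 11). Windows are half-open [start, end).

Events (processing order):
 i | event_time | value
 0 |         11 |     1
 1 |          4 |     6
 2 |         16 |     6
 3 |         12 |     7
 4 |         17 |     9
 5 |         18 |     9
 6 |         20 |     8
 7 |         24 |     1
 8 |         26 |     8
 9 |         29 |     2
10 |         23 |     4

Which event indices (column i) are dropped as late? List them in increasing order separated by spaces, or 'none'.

1 10

i=0 t=11 v=1: → [6,12); WM=8
i=1 t=4 v=6: DROP (t<8-2); WM=8
i=2 t=16 v=6: → [12,18); WM=13; [6,12) fires=1
i=3 t=12 v=7: → [12,18); WM=13
i=4 t=17 v=9: → [12,18); WM=14
i=5 t=18 v=9: → [18,24); WM=15
i=6 t=20 v=8: → [18,24); WM=17
i=7 t=24 v=1: → [24,30); WM=21; [12,18) fires=3
i=8 t=26 v=8: → [24,30); WM=23
i=9 t=29 v=2: → [24,30); WM=26; [18,24) fires=2
i=10 t=23 v=4: DROP (t<26-2); WM=26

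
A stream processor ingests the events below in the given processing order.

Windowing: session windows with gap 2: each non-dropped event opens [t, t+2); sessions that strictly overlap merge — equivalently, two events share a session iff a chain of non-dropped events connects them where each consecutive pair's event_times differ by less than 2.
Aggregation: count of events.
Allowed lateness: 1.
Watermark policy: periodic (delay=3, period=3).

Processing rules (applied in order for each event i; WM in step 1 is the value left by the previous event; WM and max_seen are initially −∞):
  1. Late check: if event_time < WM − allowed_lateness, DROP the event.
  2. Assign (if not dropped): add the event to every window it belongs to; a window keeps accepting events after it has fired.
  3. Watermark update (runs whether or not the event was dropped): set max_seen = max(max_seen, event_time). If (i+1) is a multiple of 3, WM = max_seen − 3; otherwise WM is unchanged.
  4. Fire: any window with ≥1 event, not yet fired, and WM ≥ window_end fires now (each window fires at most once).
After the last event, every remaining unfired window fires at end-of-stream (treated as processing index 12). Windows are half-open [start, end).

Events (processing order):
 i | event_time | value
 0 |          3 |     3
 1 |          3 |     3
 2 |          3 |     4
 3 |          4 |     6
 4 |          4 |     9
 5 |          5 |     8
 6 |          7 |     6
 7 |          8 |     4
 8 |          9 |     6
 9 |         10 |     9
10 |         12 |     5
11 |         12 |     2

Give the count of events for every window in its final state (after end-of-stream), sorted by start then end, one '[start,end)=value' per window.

i=0 t=3 v=3: → [3,5); WM=−∞
i=1 t=3 v=3: → [3,5); WM=−∞
i=2 t=3 v=4: → [3,5); WM=0
i=3 t=4 v=6: → [3,6); WM=0
i=4 t=4 v=9: → [3,6); WM=0
i=5 t=5 v=8: → [3,7); WM=2
i=6 t=7 v=6: → [7,9); WM=2
i=7 t=8 v=4: → [7,10); WM=2
i=8 t=9 v=6: → [7,11); WM=6
i=9 t=10 v=9: → [7,12); WM=6
i=10 t=12 v=5: → [12,14); WM=6
i=11 t=12 v=2: → [12,14); WM=9

[3,7)=6 [7,12)=4 [12,14)=2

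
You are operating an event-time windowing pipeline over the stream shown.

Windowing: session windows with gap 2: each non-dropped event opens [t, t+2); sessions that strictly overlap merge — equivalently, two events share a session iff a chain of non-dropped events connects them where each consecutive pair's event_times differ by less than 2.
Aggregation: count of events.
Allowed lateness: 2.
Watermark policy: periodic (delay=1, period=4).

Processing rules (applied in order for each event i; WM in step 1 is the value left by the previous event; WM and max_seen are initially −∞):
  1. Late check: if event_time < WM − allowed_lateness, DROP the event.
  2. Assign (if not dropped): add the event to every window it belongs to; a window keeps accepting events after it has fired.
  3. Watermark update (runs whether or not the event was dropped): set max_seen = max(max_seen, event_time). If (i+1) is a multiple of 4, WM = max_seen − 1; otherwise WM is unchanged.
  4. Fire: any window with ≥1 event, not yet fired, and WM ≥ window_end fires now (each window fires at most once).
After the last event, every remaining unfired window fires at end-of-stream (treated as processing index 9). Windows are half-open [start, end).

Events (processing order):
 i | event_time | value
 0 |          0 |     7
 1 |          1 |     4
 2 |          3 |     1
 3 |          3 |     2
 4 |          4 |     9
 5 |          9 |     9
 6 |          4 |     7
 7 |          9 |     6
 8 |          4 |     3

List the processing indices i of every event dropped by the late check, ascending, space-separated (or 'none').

8

i=0 t=0 v=7: → [0,2); WM=−∞
i=1 t=1 v=4: → [0,3); WM=−∞
i=2 t=3 v=1: → [3,5); WM=−∞
i=3 t=3 v=2: → [3,5); WM=2
i=4 t=4 v=9: → [3,6); WM=2
i=5 t=9 v=9: → [9,11); WM=2
i=6 t=4 v=7: → [3,6); WM=2
i=7 t=9 v=6: → [9,11); WM=8
i=8 t=4 v=3: DROP (t<8-2); WM=8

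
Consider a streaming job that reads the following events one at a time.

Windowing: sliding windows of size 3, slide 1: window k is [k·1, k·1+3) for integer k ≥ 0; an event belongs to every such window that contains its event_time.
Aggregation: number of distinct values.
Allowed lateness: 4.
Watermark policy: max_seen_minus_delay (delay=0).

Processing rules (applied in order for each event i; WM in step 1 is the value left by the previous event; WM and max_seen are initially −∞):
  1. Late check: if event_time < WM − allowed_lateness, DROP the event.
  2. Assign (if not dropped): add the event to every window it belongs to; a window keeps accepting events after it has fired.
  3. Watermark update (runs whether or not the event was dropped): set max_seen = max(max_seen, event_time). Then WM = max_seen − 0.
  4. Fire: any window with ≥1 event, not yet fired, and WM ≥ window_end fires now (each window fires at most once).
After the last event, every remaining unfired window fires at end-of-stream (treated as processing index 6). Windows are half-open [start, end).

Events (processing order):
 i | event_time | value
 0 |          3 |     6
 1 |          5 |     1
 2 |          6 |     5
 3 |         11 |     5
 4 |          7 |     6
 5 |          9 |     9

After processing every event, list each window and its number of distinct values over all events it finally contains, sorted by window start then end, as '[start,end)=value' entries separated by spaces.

[1,4)=1 [2,5)=1 [3,6)=2 [4,7)=2 [5,8)=3 [6,9)=2 [7,10)=2 [8,11)=1 [9,12)=2 [10,13)=1 [11,14)=1

i=0 t=3 v=6: → [3,6),[2,5),[1,4); WM=3
i=1 t=5 v=1: → [5,8),[4,7),[3,6); WM=5; [1,4) fires=1 [2,5) fires=1
i=2 t=6 v=5: → [6,9),[5,8),[4,7); WM=6; [3,6) fires=2
i=3 t=11 v=5: → [11,14),[10,13),[9,12); WM=11; [4,7) fires=2 [5,8) fires=2 [6,9) fires=1
i=4 t=7 v=6: → [7,10),[6,9),[5,8); WM=11; [7,10) fires=1
i=5 t=9 v=9: → [9,12),[8,11),[7,10); WM=11; [8,11) fires=1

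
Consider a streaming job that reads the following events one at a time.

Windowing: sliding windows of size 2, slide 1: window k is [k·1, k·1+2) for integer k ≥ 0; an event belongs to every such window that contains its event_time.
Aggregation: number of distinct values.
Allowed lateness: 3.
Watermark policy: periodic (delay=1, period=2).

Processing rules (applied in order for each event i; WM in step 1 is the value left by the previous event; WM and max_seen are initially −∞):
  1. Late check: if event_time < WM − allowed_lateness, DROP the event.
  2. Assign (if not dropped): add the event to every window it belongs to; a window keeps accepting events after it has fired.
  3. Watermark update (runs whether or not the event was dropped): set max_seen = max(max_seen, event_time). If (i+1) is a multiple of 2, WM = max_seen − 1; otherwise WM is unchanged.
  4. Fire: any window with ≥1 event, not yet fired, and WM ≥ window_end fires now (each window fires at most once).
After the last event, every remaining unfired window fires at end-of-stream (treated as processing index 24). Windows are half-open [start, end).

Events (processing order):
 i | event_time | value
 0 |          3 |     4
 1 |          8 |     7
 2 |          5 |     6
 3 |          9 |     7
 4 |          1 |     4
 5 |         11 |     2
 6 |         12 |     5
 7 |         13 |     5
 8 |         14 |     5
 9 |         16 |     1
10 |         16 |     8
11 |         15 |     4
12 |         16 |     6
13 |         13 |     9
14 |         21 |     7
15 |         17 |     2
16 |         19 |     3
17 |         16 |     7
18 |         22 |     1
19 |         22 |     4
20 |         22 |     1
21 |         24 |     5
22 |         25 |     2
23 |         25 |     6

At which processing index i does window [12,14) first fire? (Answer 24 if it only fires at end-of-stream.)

9

i=0 t=3 v=4: → [3,5),[2,4); WM=−∞
i=1 t=8 v=7: → [8,10),[7,9); WM=7; [2,4) fires=1 [3,5) fires=1
i=2 t=5 v=6: → [5,7),[4,6); WM=7; [4,6) fires=1 [5,7) fires=1
i=3 t=9 v=7: → [9,11),[8,10); WM=8
i=4 t=1 v=4: DROP (t<8-3); WM=8
i=5 t=11 v=2: → [11,13),[10,12); WM=10; [7,9) fires=1 [8,10) fires=1
i=6 t=12 v=5: → [12,14),[11,13); WM=10
i=7 t=13 v=5: → [13,15),[12,14); WM=12; [9,11) fires=1 [10,12) fires=1
i=8 t=14 v=5: → [14,16),[13,15); WM=12
i=9 t=16 v=1: → [16,18),[15,17); WM=15; [11,13) fires=2 [12,14) fires=1 [13,15) fires=1
i=10 t=16 v=8: → [16,18),[15,17); WM=15
i=11 t=15 v=4: → [15,17),[14,16); WM=15
i=12 t=16 v=6: → [16,18),[15,17); WM=15
i=13 t=13 v=9: → [13,15),[12,14); WM=15
i=14 t=21 v=7: → [21,23),[20,22); WM=15
i=15 t=17 v=2: → [17,19),[16,18); WM=20; [14,16) fires=2 [15,17) fires=4 [16,18) fires=4 [17,19) fires=1
i=16 t=19 v=3: → [19,21),[18,20); WM=20; [18,20) fires=1
i=17 t=16 v=7: DROP (t<20-3); WM=20
i=18 t=22 v=1: → [22,24),[21,23); WM=20
i=19 t=22 v=4: → [22,24),[21,23); WM=21; [19,21) fires=1
i=20 t=22 v=1: → [22,24),[21,23); WM=21
i=21 t=24 v=5: → [24,26),[23,25); WM=23; [20,22) fires=1 [21,23) fires=3
i=22 t=25 v=2: → [25,27),[24,26); WM=23
i=23 t=25 v=6: → [25,27),[24,26); WM=24; [22,24) fires=2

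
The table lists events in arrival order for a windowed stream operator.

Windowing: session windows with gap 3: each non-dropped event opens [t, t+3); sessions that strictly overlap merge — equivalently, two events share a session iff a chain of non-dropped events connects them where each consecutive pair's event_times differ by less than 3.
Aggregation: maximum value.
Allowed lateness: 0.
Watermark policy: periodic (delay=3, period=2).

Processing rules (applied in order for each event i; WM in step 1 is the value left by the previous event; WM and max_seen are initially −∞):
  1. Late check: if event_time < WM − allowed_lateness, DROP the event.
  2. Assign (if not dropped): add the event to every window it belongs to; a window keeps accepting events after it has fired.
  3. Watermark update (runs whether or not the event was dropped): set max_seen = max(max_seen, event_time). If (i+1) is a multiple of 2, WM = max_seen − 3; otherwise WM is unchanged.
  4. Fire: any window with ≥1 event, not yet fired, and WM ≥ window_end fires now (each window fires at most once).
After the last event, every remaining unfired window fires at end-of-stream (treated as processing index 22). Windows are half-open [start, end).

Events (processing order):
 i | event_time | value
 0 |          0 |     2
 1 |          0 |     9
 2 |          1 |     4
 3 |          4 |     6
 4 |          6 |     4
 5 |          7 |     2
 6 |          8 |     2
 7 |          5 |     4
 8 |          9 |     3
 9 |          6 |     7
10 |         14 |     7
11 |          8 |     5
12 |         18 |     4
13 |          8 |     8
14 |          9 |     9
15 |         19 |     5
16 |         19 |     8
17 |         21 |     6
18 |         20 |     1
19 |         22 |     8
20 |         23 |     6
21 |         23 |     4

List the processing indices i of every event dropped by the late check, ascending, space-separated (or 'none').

i=0 t=0 v=2: → [0,3); WM=−∞
i=1 t=0 v=9: → [0,3); WM=-3
i=2 t=1 v=4: → [0,4); WM=-3
i=3 t=4 v=6: → [4,7); WM=1
i=4 t=6 v=4: → [4,9); WM=1
i=5 t=7 v=2: → [4,10); WM=4
i=6 t=8 v=2: → [4,11); WM=4
i=7 t=5 v=4: → [4,11); WM=5
i=8 t=9 v=3: → [4,12); WM=5
i=9 t=6 v=7: → [4,12); WM=6
i=10 t=14 v=7: → [14,17); WM=6
i=11 t=8 v=5: → [4,12); WM=11
i=12 t=18 v=4: → [18,21); WM=11
i=13 t=8 v=8: DROP (t<11-0); WM=15
i=14 t=9 v=9: DROP (t<15-0); WM=15
i=15 t=19 v=5: → [18,22); WM=16
i=16 t=19 v=8: → [18,22); WM=16
i=17 t=21 v=6: → [18,24); WM=18
i=18 t=20 v=1: → [18,24); WM=18
i=19 t=22 v=8: → [18,25); WM=19
i=20 t=23 v=6: → [18,26); WM=19
i=21 t=23 v=4: → [18,26); WM=20

13 14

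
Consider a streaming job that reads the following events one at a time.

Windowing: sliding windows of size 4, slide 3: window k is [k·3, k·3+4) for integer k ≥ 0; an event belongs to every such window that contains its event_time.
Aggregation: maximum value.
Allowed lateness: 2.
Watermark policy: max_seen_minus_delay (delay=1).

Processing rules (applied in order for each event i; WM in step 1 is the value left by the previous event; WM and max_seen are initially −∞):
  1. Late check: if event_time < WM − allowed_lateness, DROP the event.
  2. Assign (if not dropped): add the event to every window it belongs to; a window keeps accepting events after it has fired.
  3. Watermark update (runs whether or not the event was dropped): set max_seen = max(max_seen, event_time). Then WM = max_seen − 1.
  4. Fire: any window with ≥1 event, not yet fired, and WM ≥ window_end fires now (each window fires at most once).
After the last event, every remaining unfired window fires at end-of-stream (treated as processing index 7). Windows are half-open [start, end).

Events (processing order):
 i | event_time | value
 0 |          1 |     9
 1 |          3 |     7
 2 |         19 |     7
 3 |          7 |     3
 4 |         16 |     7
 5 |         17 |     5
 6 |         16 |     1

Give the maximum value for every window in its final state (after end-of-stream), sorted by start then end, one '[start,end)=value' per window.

i=0 t=1 v=9: → [0,4); WM=0
i=1 t=3 v=7: → [3,7),[0,4); WM=2
i=2 t=19 v=7: → [18,22); WM=18; [0,4) fires=9 [3,7) fires=7
i=3 t=7 v=3: DROP (t<18-2); WM=18
i=4 t=16 v=7: → [15,19); WM=18
i=5 t=17 v=5: → [15,19); WM=18
i=6 t=16 v=1: → [15,19); WM=18

[0,4)=9 [3,7)=7 [15,19)=7 [18,22)=7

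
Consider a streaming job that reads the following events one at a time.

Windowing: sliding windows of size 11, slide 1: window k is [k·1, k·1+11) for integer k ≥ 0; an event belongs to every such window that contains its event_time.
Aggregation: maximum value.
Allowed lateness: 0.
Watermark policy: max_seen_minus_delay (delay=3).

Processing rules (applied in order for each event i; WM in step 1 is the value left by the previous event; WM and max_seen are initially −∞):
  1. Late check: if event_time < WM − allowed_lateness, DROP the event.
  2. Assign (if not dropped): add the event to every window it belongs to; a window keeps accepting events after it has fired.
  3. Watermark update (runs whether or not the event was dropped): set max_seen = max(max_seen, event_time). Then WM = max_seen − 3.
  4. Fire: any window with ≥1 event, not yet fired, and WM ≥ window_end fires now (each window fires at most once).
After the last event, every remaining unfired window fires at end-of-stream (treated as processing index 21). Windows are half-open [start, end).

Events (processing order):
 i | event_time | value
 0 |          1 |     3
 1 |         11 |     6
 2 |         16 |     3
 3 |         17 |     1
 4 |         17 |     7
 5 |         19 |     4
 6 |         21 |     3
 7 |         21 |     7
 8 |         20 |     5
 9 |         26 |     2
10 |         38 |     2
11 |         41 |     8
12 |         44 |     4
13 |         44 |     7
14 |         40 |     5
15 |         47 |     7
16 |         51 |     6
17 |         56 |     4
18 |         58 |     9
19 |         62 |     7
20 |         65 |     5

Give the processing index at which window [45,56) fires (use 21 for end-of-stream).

i=0 t=1 v=3: → [1,12),[0,11); WM=-2
i=1 t=11 v=6: → [11,22),[10,21),[9,20),[8,19),[7,18),[6,17),[5,16),[4,15),[3,14),[2,13),[1,12); WM=8
i=2 t=16 v=3: → [16,27),[15,26),[14,25),[13,24),[12,23),[11,22),[10,21),[9,20),[8,19),[7,18),[6,17); WM=13; [0,11) fires=3 [1,12) fires=6 [2,13) fires=6
i=3 t=17 v=1: → [17,28),[16,27),[15,26),[14,25),[13,24),[12,23),[11,22),[10,21),[9,20),[8,19),[7,18); WM=14; [3,14) fires=6
i=4 t=17 v=7: → [17,28),[16,27),[15,26),[14,25),[13,24),[12,23),[11,22),[10,21),[9,20),[8,19),[7,18); WM=14
i=5 t=19 v=4: → [19,30),[18,29),[17,28),[16,27),[15,26),[14,25),[13,24),[12,23),[11,22),[10,21),[9,20); WM=16; [4,15) fires=6 [5,16) fires=6
i=6 t=21 v=3: → [21,32),[20,31),[19,30),[18,29),[17,28),[16,27),[15,26),[14,25),[13,24),[12,23),[11,22); WM=18; [6,17) fires=6 [7,18) fires=7
i=7 t=21 v=7: → [21,32),[20,31),[19,30),[18,29),[17,28),[16,27),[15,26),[14,25),[13,24),[12,23),[11,22); WM=18
i=8 t=20 v=5: → [20,31),[19,30),[18,29),[17,28),[16,27),[15,26),[14,25),[13,24),[12,23),[11,22),[10,21); WM=18
i=9 t=26 v=2: → [26,37),[25,36),[24,35),[23,34),[22,33),[21,32),[20,31),[19,30),[18,29),[17,28),[16,27); WM=23; [8,19) fires=7 [9,20) fires=7 [10,21) fires=7 [11,22) fires=7 [12,23) fires=7
i=10 t=38 v=2: → [38,49),[37,48),[36,47),[35,46),[34,45),[33,44),[32,43),[31,42),[30,41),[29,40),[28,39); WM=35; [13,24) fires=7 [14,25) fires=7 [15,26) fires=7 [16,27) fires=7 [17,28) fires=7 [18,29) fires=7 [19,30) fires=7 [20,31) fires=7 [21,32) fires=7 [22,33) fires=2 [23,34) fires=2 [24,35) fires=2
i=11 t=41 v=8: → [41,52),[40,51),[39,50),[38,49),[37,48),[36,47),[35,46),[34,45),[33,44),[32,43),[31,42); WM=38; [25,36) fires=2 [26,37) fires=2
i=12 t=44 v=4: → [44,55),[43,54),[42,53),[41,52),[40,51),[39,50),[38,49),[37,48),[36,47),[35,46),[34,45); WM=41; [28,39) fires=2 [29,40) fires=2 [30,41) fires=2
i=13 t=44 v=7: → [44,55),[43,54),[42,53),[41,52),[40,51),[39,50),[38,49),[37,48),[36,47),[35,46),[34,45); WM=41
i=14 t=40 v=5: DROP (t<41-0); WM=41
i=15 t=47 v=7: → [47,58),[46,57),[45,56),[44,55),[43,54),[42,53),[41,52),[40,51),[39,50),[38,49),[37,48); WM=44; [31,42) fires=8 [32,43) fires=8 [33,44) fires=8
i=16 t=51 v=6: → [51,62),[50,61),[49,60),[48,59),[47,58),[46,57),[45,56),[44,55),[43,54),[42,53),[41,52); WM=48; [34,45) fires=8 [35,46) fires=8 [36,47) fires=8 [37,48) fires=8
i=17 t=56 v=4: → [56,67),[55,66),[54,65),[53,64),[52,63),[51,62),[50,61),[49,60),[48,59),[47,58),[46,57); WM=53; [38,49) fires=8 [39,50) fires=8 [40,51) fires=8 [41,52) fires=8 [42,53) fires=7
i=18 t=58 v=9: → [58,69),[57,68),[56,67),[55,66),[54,65),[53,64),[52,63),[51,62),[50,61),[49,60),[48,59); WM=55; [43,54) fires=7 [44,55) fires=7
i=19 t=62 v=7: → [62,73),[61,72),[60,71),[59,70),[58,69),[57,68),[56,67),[55,66),[54,65),[53,64),[52,63); WM=59; [45,56) fires=7 [46,57) fires=7 [47,58) fires=7 [48,59) fires=9
i=20 t=65 v=5: → [65,76),[64,75),[63,74),[62,73),[61,72),[60,71),[59,70),[58,69),[57,68),[56,67),[55,66); WM=62; [49,60) fires=9 [50,61) fires=9 [51,62) fires=9

19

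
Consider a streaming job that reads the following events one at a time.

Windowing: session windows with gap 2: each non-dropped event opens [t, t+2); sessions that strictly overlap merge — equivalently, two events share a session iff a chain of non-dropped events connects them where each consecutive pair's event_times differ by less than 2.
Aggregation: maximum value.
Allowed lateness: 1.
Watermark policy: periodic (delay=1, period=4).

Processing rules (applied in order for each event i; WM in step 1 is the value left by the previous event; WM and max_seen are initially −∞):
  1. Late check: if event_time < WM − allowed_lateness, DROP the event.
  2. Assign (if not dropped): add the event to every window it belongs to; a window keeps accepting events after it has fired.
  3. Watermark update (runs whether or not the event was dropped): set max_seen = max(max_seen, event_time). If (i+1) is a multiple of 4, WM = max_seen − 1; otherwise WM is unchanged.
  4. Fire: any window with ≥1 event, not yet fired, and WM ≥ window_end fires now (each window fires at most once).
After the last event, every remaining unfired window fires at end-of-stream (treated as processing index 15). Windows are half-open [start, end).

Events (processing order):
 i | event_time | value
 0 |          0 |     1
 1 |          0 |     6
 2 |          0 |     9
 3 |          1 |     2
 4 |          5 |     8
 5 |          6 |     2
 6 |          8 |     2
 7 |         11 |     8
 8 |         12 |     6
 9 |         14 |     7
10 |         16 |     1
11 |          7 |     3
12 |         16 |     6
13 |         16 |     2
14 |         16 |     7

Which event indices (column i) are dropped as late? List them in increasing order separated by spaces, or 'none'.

11

i=0 t=0 v=1: → [0,2); WM=−∞
i=1 t=0 v=6: → [0,2); WM=−∞
i=2 t=0 v=9: → [0,2); WM=−∞
i=3 t=1 v=2: → [0,3); WM=0
i=4 t=5 v=8: → [5,7); WM=0
i=5 t=6 v=2: → [5,8); WM=0
i=6 t=8 v=2: → [8,10); WM=0
i=7 t=11 v=8: → [11,13); WM=10
i=8 t=12 v=6: → [11,14); WM=10
i=9 t=14 v=7: → [14,16); WM=10
i=10 t=16 v=1: → [16,18); WM=10
i=11 t=7 v=3: DROP (t<10-1); WM=15
i=12 t=16 v=6: → [16,18); WM=15
i=13 t=16 v=2: → [16,18); WM=15
i=14 t=16 v=7: → [16,18); WM=15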